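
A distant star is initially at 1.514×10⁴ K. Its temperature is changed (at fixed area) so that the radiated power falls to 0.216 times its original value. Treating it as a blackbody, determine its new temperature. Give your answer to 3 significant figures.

T₂ ≈ 1.03×10⁴ K

P ∝ T⁴, so T₂/T₁ = (P₂/P₁)^(1/4) = (0.216)^(1/4) = 0.681732.
T₂ = 1.514×10⁴ × 0.681732 = 1.03×10⁴ K.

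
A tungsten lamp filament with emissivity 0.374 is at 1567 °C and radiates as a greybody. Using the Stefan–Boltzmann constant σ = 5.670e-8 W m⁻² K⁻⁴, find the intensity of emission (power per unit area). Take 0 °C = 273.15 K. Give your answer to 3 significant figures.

T = 1567 °C + 273.15 = 1840.15 K.
Stefan–Boltzmann: I = εσT⁴ = 0.374 × 5.670×10⁻⁸ × (1840.15)⁴ = 2.43×10⁵ W/m².

I ≈ 2.43×10⁵ W/m²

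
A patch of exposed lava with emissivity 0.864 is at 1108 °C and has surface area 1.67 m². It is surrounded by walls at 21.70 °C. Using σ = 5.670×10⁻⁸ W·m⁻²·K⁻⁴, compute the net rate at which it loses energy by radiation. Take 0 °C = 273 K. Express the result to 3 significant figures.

Net loss ≈ 2.97×10⁵ W

T = 1108 °C + 273 = 1381 K.
Surroundings: T = 21.70 °C + 273 = 294.70 K.
Area A = 1.67 m².
Net radiated power P_net = εσA(T⁴ − T₀⁴) = 0.864×5.670×10⁻⁸×1.67×(1381⁴ − 294.70⁴).
T⁴ − T₀⁴ = 3.63726×10¹² − 7.54259×10⁹ = 3.62972×10¹² K⁴, so P_net = 2.97×10⁵ W.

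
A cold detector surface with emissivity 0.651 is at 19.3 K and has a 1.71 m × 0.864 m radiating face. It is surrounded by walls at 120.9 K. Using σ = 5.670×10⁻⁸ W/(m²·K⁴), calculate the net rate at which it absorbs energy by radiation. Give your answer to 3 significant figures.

Area A = 1.71 × 0.864 = 1.47744 m².
Net radiated power P_net = εσA(T⁴ − T₀⁴) = 0.651×5.670×10⁻⁸×1.47744×(19.3⁴ − 120.9⁴).
T⁴ − T₀⁴ = 1.38749×10⁵ − 2.13651×10⁸ = -2.13512×10⁸ K⁴, so P_net = -11.6 W — negative, meaning a net gain of 11.6 W.

Net gain ≈ 11.6 W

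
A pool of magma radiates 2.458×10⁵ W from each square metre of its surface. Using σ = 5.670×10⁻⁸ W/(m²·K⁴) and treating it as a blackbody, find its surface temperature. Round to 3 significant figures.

T ≈ 1.44×10³ K

I = σT⁴, so T = (I/σ)^(1/4) = (2.458×10⁵/(5.670×10⁻⁸))^(1/4) = 1.44×10³ K.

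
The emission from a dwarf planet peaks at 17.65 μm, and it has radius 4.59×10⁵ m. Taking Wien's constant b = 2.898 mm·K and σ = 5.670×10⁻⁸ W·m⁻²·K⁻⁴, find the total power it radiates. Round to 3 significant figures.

Wien's law: T = b/λ_max = 2.898×10⁻³/1.765×10⁻⁵ = 164.193 K.
Surface area A = 4πR² = 4π(4.59×10⁵ m)² = 2.64750×10¹² m².
Then P = σAT⁴ = 5.670×10⁻⁸×2.64750×10¹²×(164.193)⁴ = 1.09×10¹⁴ W.

P ≈ 1.09×10¹⁴ W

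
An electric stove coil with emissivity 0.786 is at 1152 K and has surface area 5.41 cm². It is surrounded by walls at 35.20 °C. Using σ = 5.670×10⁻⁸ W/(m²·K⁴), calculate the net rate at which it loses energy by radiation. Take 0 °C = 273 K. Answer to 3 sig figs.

Surroundings: T = 35.20 °C + 273 = 308.20 K.
Area A = 5.41 cm² = 5.41×10⁻⁴ m².
Net radiated power P_net = εσA(T⁴ − T₀⁴) = 0.786×5.670×10⁻⁸×5.41×10⁻⁴×(1152⁴ − 308.20⁴).
T⁴ − T₀⁴ = 1.76121×10¹² − 9.02258×10⁹ = 1.75219×10¹² K⁴, so P_net = 42.2 W.

Net loss ≈ 42.2 W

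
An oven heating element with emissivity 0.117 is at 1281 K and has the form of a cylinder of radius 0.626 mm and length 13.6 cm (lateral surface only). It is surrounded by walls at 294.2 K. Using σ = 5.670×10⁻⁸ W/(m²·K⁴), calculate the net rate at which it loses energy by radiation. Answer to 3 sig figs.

Lateral area A = 2πrL = 2π×6.26×10⁻⁴×0.136 = 5.34925×10⁻⁴ m².
Net radiated power P_net = εσA(T⁴ − T₀⁴) = 0.117×5.670×10⁻⁸×5.34925×10⁻⁴×(1281⁴ − 294.2⁴).
T⁴ − T₀⁴ = 2.69275×10¹² − 7.49153×10⁹ = 2.68526×10¹² K⁴, so P_net = 9.53 W.

Net loss ≈ 9.53 W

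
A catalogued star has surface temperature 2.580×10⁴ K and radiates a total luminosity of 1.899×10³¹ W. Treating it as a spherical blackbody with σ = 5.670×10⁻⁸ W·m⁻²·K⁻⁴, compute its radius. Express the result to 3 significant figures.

R ≈ 7.76×10⁹ m

L = 4πR²σT⁴ ⇒ R = √(L/(4πσT⁴)).
σT⁴ = 2.51224×10¹⁰ W/m², so R = √(1.899×10³¹/(4π×2.51224×10¹⁰)) = 7.76×10⁹ m.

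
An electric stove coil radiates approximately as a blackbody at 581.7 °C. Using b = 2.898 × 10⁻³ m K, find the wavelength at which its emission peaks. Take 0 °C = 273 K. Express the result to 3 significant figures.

T = 581.7 °C + 273 = 854.7 K.
Wien's displacement law: λ_max = b/T = (2.898×10⁻³ m·K)/(854.7 K) = 3.391×10⁻⁶ m.
That is 3.39 μm, in the infrared range.

λ_max ≈ 3.39 μm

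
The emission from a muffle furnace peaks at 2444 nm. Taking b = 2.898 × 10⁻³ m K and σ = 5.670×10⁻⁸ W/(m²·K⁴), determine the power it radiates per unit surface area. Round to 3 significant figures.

Wien's law: T = b/λ_max = 2.898×10⁻³/2.444×10⁻⁶ = 1185.76 K.
Then I = σT⁴ = 5.670×10⁻⁸×(1185.76)⁴ = 1.12×10⁵ W/m².

I ≈ 1.12×10⁵ W/m²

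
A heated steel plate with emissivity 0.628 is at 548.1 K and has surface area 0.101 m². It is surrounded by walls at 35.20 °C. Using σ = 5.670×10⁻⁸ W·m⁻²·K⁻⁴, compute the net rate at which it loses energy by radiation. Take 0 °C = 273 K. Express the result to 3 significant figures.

Net loss ≈ 292 W

Surroundings: T = 35.20 °C + 273 = 308.20 K.
Area A = 0.101 m².
Net radiated power P_net = εσA(T⁴ − T₀⁴) = 0.628×5.670×10⁻⁸×0.101×(548.1⁴ − 308.20⁴).
T⁴ − T₀⁴ = 9.02483×10¹⁰ − 9.02258×10⁹ = 8.12257×10¹⁰ K⁴, so P_net = 292 W.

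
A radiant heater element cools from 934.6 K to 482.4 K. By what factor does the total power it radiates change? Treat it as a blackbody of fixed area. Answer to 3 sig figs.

P ∝ T⁴, so P₂/P₁ = (T₂/T₁)⁴ = (482.4/934.6)⁴ = (0.516157)⁴ = 0.0710.

P₂/P₁ ≈ 0.0710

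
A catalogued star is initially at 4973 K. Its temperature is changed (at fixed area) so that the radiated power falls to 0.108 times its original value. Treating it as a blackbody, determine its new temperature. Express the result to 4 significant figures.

P ∝ T⁴, so T₂/T₁ = (P₂/P₁)^(1/4) = (0.108)^(1/4) = 0.573266.
T₂ = 4973 × 0.573266 = 2851 K.

T₂ ≈ 2851 K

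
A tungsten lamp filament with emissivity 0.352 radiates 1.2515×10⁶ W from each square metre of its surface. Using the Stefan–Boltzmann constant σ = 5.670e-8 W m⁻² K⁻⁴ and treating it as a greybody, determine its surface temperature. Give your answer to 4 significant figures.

I = εσT⁴, so T = (I/εσ)^(1/4) = (1.2515×10⁶/(0.352×5.670×10⁻⁸))^(1/4) = 2814 K.

T ≈ 2814 K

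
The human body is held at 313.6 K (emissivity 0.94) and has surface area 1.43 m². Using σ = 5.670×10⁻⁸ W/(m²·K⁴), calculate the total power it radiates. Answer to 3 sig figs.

Area A = 1.43 m².
P = εσAT⁴ = 0.94 × 5.670×10⁻⁸ × 1.43 × (313.6)⁴ = 737 W.

P ≈ 737 W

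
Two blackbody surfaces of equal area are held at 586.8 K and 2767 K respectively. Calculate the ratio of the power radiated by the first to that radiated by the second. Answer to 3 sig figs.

With equal areas, P₁/P₂ = (T₁/T₂)⁴ = (586.8/2767)⁴ = 2.02×10⁻³.

P₁/P₂ ≈ 2.02×10⁻³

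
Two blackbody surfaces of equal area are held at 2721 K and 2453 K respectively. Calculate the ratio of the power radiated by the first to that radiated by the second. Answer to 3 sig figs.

P₁/P₂ ≈ 1.51

With equal areas, P₁/P₂ = (T₁/T₂)⁴ = (2721/2453)⁴ = 1.51.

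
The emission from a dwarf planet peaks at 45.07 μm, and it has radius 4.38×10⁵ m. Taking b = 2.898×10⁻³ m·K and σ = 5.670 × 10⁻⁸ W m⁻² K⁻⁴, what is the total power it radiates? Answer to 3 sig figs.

P ≈ 2.34×10¹² W

Wien's law: T = b/λ_max = 2.898×10⁻³/4.507×10⁻⁵ = 64.3000 K.
Surface area A = 4πR² = 4π(4.38×10⁵ m)² = 2.41078×10¹² m².
Then P = σAT⁴ = 5.670×10⁻⁸×2.41078×10¹²×(64.3000)⁴ = 2.34×10¹² W.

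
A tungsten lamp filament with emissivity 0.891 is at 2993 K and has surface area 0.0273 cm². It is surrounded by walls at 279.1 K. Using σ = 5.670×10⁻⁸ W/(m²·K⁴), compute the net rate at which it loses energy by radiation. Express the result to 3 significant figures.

Area A = 0.0273 cm² = 2.73×10⁻⁶ m².
Net radiated power P_net = εσA(T⁴ − T₀⁴) = 0.891×5.670×10⁻⁸×2.73×10⁻⁶×(2993⁴ − 279.1⁴).
T⁴ − T₀⁴ = 8.02466×10¹³ − 6.06791×10⁹ = 8.02405×10¹³ K⁴, so P_net = 11.1 W.

Net loss ≈ 11.1 W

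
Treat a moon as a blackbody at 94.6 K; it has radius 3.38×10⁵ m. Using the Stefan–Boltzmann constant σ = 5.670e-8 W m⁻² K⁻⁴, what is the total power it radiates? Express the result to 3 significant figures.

Surface area A = 4πR² = 4π(3.38×10⁵ m)² = 1.43563×10¹² m².
P = σAT⁴ = 5.670×10⁻⁸ × 1.43563×10¹² × (94.6)⁴ = 6.52×10¹² W.

P ≈ 6.52×10¹² W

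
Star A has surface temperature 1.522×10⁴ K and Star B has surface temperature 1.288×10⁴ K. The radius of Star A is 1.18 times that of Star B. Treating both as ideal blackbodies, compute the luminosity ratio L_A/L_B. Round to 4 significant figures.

L ∝ R²T⁴, so L_A/L_B = (R_A/R_B)²(T_A/T_B)⁴ = (1.18)² × (1.522×10⁴/1.288×10⁴)⁴ = 1.3924 × 1.94982 = 2.715.

L_A/L_B ≈ 2.715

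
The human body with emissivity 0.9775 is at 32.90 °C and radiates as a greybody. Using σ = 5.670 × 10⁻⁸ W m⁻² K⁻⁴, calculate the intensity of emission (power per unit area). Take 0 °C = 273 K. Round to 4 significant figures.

I ≈ 485.3 W/m²

T = 32.90 °C + 273 = 305.90 K.
Stefan–Boltzmann: I = εσT⁴ = 0.9775 × 5.670×10⁻⁸ × (305.90)⁴ = 485.3 W/m².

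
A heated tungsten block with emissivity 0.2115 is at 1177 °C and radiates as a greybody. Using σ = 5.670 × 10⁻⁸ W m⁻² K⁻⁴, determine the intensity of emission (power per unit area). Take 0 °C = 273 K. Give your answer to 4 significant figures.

I ≈ 5.301×10⁴ W/m²

T = 1177 °C + 273 = 1450 K.
Stefan–Boltzmann: I = εσT⁴ = 0.2115 × 5.670×10⁻⁸ × (1450)⁴ = 5.301×10⁴ W/m².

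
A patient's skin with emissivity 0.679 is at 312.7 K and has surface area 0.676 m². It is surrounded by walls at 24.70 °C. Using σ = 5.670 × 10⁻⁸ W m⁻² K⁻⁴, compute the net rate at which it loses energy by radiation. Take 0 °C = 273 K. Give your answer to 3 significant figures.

Net loss ≈ 44.4 W

Surroundings: T = 24.70 °C + 273 = 297.70 K.
Area A = 0.676 m².
Net radiated power P_net = εσA(T⁴ − T₀⁴) = 0.679×5.670×10⁻⁸×0.676×(312.7⁴ − 297.70⁴).
T⁴ − T₀⁴ = 9.56118×10⁹ − 7.85444×10⁹ = 1.70674×10⁹ K⁴, so P_net = 44.4 W.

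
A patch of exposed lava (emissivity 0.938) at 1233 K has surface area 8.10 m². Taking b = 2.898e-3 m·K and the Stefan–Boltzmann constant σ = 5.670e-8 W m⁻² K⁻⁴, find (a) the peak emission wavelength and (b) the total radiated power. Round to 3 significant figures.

λ_max ≈ 2.35 μm; P ≈ 9.96×10⁵ W

(a) λ_max = b/T = 2.898×10⁻³/1233 = 2.350×10⁻⁶ m = 2.35 μm.
Area A = 8.10 m².
(b) P = εσAT⁴ = 0.938×5.670×10⁻⁸×8.10×(1233)⁴ = 9.96×10⁵ W.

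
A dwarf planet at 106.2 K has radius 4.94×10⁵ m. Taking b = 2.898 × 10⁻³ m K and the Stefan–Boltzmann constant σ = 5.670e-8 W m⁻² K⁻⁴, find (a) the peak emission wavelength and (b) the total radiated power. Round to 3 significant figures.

(a) λ_max = b/T = 2.898×10⁻³/106.2 = 2.729×10⁻⁵ m = 27.3 μm.
Surface area A = 4πR² = 4π(4.94×10⁵ m)² = 3.06665×10¹² m².
(b) P = σAT⁴ = 5.670×10⁻⁸×3.06665×10¹²×(106.2)⁴ = 2.21×10¹³ W.

λ_max ≈ 27.3 μm; P ≈ 2.21×10¹³ W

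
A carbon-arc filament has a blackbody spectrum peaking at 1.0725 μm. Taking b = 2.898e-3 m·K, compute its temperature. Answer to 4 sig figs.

T ≈ 2702 K

Wien's law gives T = b/λ_max = (2.898×10⁻³ m·K)/(1.0725×10⁻⁶ m) = 2702 K.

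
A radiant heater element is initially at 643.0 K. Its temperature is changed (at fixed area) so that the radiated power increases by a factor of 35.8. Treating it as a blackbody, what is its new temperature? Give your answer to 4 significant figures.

P ∝ T⁴, so T₂/T₁ = (P₂/P₁)^(1/4) = (35.8)^(1/4) = 2.44608.
T₂ = 643.0 × 2.44608 = 1573 K.

T₂ ≈ 1573 K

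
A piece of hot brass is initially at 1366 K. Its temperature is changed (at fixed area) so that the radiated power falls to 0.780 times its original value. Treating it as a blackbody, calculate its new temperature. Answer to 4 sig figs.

P ∝ T⁴, so T₂/T₁ = (P₂/P₁)^(1/4) = (0.780)^(1/4) = 0.939774.
T₂ = 1366 × 0.939774 = 1284 K.

T₂ ≈ 1284 K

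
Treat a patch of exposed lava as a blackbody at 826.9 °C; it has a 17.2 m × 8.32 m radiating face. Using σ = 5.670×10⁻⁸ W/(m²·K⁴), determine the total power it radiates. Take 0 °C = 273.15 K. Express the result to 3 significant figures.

T = 826.9 °C + 273.15 = 1100.05 K.
Area A = 17.2 × 8.32 = 143.104 m².
P = σAT⁴ = 5.670×10⁻⁸ × 143.104 × (1100.05)⁴ = 1.19×10⁷ W.

P ≈ 1.19×10⁷ W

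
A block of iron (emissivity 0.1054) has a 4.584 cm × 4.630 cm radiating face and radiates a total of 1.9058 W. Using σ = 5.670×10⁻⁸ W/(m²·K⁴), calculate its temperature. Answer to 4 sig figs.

T ≈ 622.6 K

Area A = 0.04584 × 0.04630 = 2.12239×10⁻³ m².
P = εσAT⁴ ⇒ T = (P/(εσA))^(1/4) = (1.9058/(0.1054×5.670×10⁻⁸×2.12239×10⁻³))^(1/4) = 622.6 K.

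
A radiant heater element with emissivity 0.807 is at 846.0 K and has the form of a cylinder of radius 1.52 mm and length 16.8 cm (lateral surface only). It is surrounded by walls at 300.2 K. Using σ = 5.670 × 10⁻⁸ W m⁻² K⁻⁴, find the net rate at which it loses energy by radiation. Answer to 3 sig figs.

Lateral area A = 2πrL = 2π×1.52×10⁻³×0.168 = 1.60447×10⁻³ m².
Net radiated power P_net = εσA(T⁴ − T₀⁴) = 0.807×5.670×10⁻⁸×1.60447×10⁻³×(846.0⁴ − 300.2⁴).
T⁴ − T₀⁴ = 5.12249×10¹¹ − 8.12162×10⁹ = 5.04127×10¹¹ K⁴, so P_net = 37.0 W.

Net loss ≈ 37.0 W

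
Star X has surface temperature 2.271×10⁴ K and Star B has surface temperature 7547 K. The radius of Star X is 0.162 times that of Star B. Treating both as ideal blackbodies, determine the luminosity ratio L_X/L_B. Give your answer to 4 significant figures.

L_X/L_B ≈ 2.152

L ∝ R²T⁴, so L_X/L_B = (R_X/R_B)²(T_X/T_B)⁴ = (0.162)² × (2.271×10⁴/7547)⁴ = 0.026244 × 81.9919 = 2.152.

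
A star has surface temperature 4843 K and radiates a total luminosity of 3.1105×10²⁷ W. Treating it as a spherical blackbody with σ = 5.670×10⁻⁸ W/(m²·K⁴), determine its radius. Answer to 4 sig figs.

L = 4πR²σT⁴ ⇒ R = √(L/(4πσT⁴)).
σT⁴ = 3.11918×10⁷ W/m², so R = √(3.1105×10²⁷/(4π×3.11918×10⁷)) = 2.817×10⁹ m.

R ≈ 2.817×10⁹ m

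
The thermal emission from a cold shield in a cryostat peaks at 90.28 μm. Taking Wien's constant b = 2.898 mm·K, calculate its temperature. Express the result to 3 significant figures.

T ≈ 32.1 K

Wien's law gives T = b/λ_max = (2.898×10⁻³ m·K)/(9.028×10⁻⁵ m) = 32.1 K.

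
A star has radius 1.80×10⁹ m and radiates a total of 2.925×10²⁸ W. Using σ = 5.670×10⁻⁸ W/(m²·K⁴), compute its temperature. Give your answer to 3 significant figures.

T ≈ 1.06×10⁴ K

Surface area A = 4πR² = 4π(1.80×10⁹ m)² = 4.07150×10¹⁹ m².
P = σAT⁴ ⇒ T = (P/(σA))^(1/4) = (2.925×10²⁸/(5.670×10⁻⁸×4.07150×10¹⁹))^(1/4) = 1.06×10⁴ K.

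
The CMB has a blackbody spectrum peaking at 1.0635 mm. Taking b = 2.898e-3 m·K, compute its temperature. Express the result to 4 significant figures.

Wien's law gives T = b/λ_max = (2.898×10⁻³ m·K)/(1.0635×10⁻³ m) = 2.725 K.

T ≈ 2.725 K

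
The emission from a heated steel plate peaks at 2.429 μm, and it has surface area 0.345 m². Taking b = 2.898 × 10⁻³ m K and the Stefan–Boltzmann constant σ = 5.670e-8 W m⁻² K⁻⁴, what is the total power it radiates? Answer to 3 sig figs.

Wien's law: T = b/λ_max = 2.898×10⁻³/2.429×10⁻⁶ = 1193.08 K.
Area A = 0.345 m².
Then P = σAT⁴ = 5.670×10⁻⁸×0.345×(1193.08)⁴ = 3.96×10⁴ W.

P ≈ 3.96×10⁴ W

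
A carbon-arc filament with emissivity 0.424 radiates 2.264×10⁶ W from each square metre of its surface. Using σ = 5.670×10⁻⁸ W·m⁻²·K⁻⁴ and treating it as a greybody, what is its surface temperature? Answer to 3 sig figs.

T ≈ 3.12×10³ K

I = εσT⁴, so T = (I/εσ)^(1/4) = (2.264×10⁶/(0.424×5.670×10⁻⁸))^(1/4) = 3.12×10³ K.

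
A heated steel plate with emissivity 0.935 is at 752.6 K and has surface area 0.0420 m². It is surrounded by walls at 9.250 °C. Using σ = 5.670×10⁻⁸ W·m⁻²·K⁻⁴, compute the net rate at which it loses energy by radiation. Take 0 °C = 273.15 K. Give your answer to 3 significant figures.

Surroundings: T = 9.250 °C + 273.15 = 282.400 K.
Area A = 0.0420 m².
Net radiated power P_net = εσA(T⁴ − T₀⁴) = 0.935×5.670×10⁻⁸×0.0420×(752.6⁴ − 282.400⁴).
T⁴ − T₀⁴ = 3.20817×10¹¹ − 6.36002×10⁹ = 3.14457×10¹¹ K⁴, so P_net = 700 W.

Net loss ≈ 700 W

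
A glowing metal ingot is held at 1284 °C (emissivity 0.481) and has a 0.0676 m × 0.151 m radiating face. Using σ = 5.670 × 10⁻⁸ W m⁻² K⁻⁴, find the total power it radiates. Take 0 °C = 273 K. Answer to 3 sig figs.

P ≈ 1.64×10³ W

T = 1284 °C + 273 = 1557 K.
Area A = 0.0676 × 0.151 = 0.0102076 m².
P = εσAT⁴ = 0.481 × 5.670×10⁻⁸ × 0.0102076 × (1557)⁴ = 1.64×10³ W.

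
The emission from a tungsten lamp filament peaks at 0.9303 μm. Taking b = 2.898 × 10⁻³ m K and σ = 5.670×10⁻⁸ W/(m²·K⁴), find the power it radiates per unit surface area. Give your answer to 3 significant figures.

Wien's law: T = b/λ_max = 2.898×10⁻³/9.303×10⁻⁷ = 3115.12 K.
Then I = σT⁴ = 5.670×10⁻⁸×(3115.12)⁴ = 5.34×10⁶ W/m².

I ≈ 5.34×10⁶ W/m²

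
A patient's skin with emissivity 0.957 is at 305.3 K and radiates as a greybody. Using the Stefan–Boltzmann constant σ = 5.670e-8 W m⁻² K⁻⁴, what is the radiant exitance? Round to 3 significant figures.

I ≈ 471 W/m²

Stefan–Boltzmann: I = εσT⁴ = 0.957 × 5.670×10⁻⁸ × (305.3)⁴ = 471 W/m².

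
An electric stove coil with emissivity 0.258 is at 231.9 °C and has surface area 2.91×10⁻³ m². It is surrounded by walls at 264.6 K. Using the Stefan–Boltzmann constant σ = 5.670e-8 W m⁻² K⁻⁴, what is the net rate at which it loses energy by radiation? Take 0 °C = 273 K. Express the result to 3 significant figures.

Net loss ≈ 2.56 W

T = 231.9 °C + 273 = 504.9 K.
Area A = 2.91×10⁻³ m².
Net radiated power P_net = εσA(T⁴ − T₀⁴) = 0.258×5.670×10⁻⁸×2.91×10⁻³×(504.9⁴ − 264.6⁴).
T⁴ − T₀⁴ = 6.49863×10¹⁰ − 4.90184×10⁹ = 6.00845×10¹⁰ K⁴, so P_net = 2.56 W.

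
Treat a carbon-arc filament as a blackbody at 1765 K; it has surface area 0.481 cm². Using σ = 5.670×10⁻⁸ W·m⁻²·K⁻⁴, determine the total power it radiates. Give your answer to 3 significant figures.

Area A = 0.481 cm² = 4.81×10⁻⁵ m².
P = σAT⁴ = 5.670×10⁻⁸ × 4.81×10⁻⁵ × (1765)⁴ = 26.5 W.

P ≈ 26.5 W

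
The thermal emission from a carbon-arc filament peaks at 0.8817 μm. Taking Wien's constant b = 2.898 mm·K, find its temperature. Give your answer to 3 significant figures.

Wien's law gives T = b/λ_max = (2.898×10⁻³ m·K)/(8.817×10⁻⁷ m) = 3.29×10³ K.

T ≈ 3.29×10³ K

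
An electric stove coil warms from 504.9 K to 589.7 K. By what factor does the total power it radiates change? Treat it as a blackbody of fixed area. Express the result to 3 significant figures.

P ∝ T⁴, so P₂/P₁ = (T₂/T₁)⁴ = (589.7/504.9)⁴ = (1.16795)⁴ = 1.86.

P₂/P₁ ≈ 1.86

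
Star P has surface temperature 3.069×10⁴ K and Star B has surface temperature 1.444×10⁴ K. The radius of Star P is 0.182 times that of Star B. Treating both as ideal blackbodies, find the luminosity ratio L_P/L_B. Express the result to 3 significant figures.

L_P/L_B ≈ 0.676

L ∝ R²T⁴, so L_P/L_B = (R_P/R_B)²(T_P/T_B)⁴ = (0.182)² × (3.069×10⁴/1.444×10⁴)⁴ = 0.033124 × 20.4042 = 0.676.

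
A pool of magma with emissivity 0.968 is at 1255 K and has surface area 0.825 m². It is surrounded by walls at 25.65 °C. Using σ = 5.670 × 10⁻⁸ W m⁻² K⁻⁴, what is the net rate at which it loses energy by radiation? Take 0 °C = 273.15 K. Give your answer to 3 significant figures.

Net loss ≈ 1.12×10⁵ W

Surroundings: T = 25.65 °C + 273.15 = 298.80 K.
Area A = 0.825 m².
Net radiated power P_net = εσA(T⁴ − T₀⁴) = 0.968×5.670×10⁻⁸×0.825×(1255⁴ − 298.80⁴).
T⁴ − T₀⁴ = 2.48070×10¹² − 7.97118×10⁹ = 2.47273×10¹² K⁴, so P_net = 1.12×10⁵ W.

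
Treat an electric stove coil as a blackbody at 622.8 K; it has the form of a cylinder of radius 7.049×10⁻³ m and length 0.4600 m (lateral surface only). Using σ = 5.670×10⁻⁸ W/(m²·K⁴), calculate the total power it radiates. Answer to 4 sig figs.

Lateral area A = 2πrL = 2π×7.049×10⁻³×0.4600 = 0.0203735 m².
P = σAT⁴ = 5.670×10⁻⁸ × 0.0203735 × (622.8)⁴ = 173.8 W.

P ≈ 173.8 W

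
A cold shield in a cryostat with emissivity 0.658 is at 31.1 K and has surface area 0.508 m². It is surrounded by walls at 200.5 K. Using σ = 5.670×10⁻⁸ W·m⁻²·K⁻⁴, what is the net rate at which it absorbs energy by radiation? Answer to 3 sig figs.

Area A = 0.508 m².
Net radiated power P_net = εσA(T⁴ − T₀⁴) = 0.658×5.670×10⁻⁸×0.508×(31.1⁴ − 200.5⁴).
T⁴ − T₀⁴ = 9.35495×10⁵ − 1.61606×10⁹ = -1.61512×10⁹ K⁴, so P_net = -30.6 W — negative, meaning a net gain of 30.6 W.

Net gain ≈ 30.6 W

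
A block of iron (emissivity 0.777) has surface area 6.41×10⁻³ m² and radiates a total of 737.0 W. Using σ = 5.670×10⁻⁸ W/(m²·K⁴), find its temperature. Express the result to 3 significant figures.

T ≈ 1.27×10³ K

Area A = 6.41×10⁻³ m².
P = εσAT⁴ ⇒ T = (P/(εσA))^(1/4) = (737.0/(0.777×5.670×10⁻⁸×6.41×10⁻³))^(1/4) = 1.27×10³ K.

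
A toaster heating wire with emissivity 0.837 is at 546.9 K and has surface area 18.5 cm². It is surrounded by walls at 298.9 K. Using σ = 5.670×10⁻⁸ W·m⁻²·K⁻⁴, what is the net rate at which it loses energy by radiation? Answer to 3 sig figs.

Net loss ≈ 7.15 W

Area A = 18.5 cm² = 1.85×10⁻³ m².
Net radiated power P_net = εσA(T⁴ − T₀⁴) = 0.837×5.670×10⁻⁸×1.85×10⁻³×(546.9⁴ − 298.9⁴).
T⁴ − T₀⁴ = 8.94606×10¹⁰ − 7.98185×10⁹ = 8.14788×10¹⁰ K⁴, so P_net = 7.15 W.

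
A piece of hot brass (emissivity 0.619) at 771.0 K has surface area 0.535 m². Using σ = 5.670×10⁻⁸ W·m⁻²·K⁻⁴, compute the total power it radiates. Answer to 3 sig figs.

P ≈ 6.64×10³ W

Area A = 0.535 m².
P = εσAT⁴ = 0.619 × 5.670×10⁻⁸ × 0.535 × (771.0)⁴ = 6.64×10³ W.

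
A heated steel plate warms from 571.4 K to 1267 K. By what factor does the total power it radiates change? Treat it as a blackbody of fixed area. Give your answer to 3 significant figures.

P₂/P₁ ≈ 24.2

P ∝ T⁴, so P₂/P₁ = (T₂/T₁)⁴ = (1267/571.4)⁴ = (2.21736)⁴ = 24.2.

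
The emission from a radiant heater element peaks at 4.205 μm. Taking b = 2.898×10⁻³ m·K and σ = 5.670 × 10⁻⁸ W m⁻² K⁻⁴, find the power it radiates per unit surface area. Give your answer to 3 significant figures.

I ≈ 1.28×10⁴ W/m²

Wien's law: T = b/λ_max = 2.898×10⁻³/4.205×10⁻⁶ = 689.180 K.
Then I = σT⁴ = 5.670×10⁻⁸×(689.180)⁴ = 1.28×10⁴ W/m².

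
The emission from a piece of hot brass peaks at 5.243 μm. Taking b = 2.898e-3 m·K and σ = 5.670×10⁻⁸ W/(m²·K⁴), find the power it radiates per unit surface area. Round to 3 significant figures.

Wien's law: T = b/λ_max = 2.898×10⁻³/5.243×10⁻⁶ = 552.737 K.
Then I = σT⁴ = 5.670×10⁻⁸×(552.737)⁴ = 5.29×10³ W/m².

I ≈ 5.29×10³ W/m²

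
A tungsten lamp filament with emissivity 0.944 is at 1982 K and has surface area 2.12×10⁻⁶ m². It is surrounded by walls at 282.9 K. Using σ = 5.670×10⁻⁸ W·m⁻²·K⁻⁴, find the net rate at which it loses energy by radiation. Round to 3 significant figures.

Area A = 2.12×10⁻⁶ m².
Net radiated power P_net = εσA(T⁴ − T₀⁴) = 0.944×5.670×10⁻⁸×2.12×10⁻⁶×(1982⁴ − 282.9⁴).
T⁴ − T₀⁴ = 1.54317×10¹³ − 6.40519×10⁹ = 1.54253×10¹³ K⁴, so P_net = 1.75 W.

Net loss ≈ 1.75 W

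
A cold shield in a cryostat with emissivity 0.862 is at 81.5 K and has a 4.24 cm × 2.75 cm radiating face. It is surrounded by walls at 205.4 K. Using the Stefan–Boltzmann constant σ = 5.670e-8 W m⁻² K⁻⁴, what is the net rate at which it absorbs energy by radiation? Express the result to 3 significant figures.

Net gain ≈ 0.0989 W

Area A = 0.0424 × 0.0275 = 1.166×10⁻³ m².
Net radiated power P_net = εσA(T⁴ − T₀⁴) = 0.862×5.670×10⁻⁸×1.166×10⁻³×(81.5⁴ − 205.4⁴).
T⁴ − T₀⁴ = 4.41195×10⁷ − 1.77993×10⁹ = -1.73581×10⁹ K⁴, so P_net = -0.0989 W — negative, meaning a net gain of 0.0989 W.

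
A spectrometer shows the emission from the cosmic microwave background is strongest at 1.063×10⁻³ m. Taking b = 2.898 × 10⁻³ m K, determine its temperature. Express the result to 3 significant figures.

Wien's law gives T = b/λ_max = (2.898×10⁻³ m·K)/(1.063×10⁻³ m) = 2.73 K.

T ≈ 2.73 K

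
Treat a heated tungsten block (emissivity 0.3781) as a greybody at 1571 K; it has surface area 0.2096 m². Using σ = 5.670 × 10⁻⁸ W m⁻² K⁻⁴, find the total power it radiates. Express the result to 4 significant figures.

Area A = 0.2096 m².
P = εσAT⁴ = 0.3781 × 5.670×10⁻⁸ × 0.2096 × (1571)⁴ = 2.737×10⁴ W.

P ≈ 2.737×10⁴ W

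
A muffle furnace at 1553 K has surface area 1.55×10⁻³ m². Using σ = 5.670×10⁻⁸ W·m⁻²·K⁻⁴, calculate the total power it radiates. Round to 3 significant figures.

P ≈ 511 W

Area A = 1.55×10⁻³ m².
P = σAT⁴ = 5.670×10⁻⁸ × 1.55×10⁻³ × (1553)⁴ = 511 W.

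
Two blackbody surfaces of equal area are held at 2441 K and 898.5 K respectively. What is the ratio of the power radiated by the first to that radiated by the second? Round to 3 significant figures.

P₁/P₂ ≈ 54.5

With equal areas, P₁/P₂ = (T₁/T₂)⁴ = (2441/898.5)⁴ = 54.5.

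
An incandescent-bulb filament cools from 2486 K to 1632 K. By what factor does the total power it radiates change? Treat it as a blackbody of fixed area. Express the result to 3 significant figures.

P ∝ T⁴, so P₂/P₁ = (T₂/T₁)⁴ = (1632/2486)⁴ = (0.656476)⁴ = 0.186.

P₂/P₁ ≈ 0.186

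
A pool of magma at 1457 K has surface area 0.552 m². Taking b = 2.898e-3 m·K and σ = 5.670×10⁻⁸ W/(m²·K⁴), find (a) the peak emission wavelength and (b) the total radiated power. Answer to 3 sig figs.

λ_max ≈ 1.99 μm; P ≈ 1.41×10⁵ W

(a) λ_max = b/T = 2.898×10⁻³/1457 = 1.989×10⁻⁶ m = 1.99 μm.
Area A = 0.552 m².
(b) P = σAT⁴ = 5.670×10⁻⁸×0.552×(1457)⁴ = 1.41×10⁵ W.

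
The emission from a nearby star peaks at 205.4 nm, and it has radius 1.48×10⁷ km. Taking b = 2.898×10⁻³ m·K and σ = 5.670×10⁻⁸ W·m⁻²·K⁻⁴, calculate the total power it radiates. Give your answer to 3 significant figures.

Wien's law: T = b/λ_max = 2.898×10⁻³/2.054×10⁻⁷ = 14109.1 K.
Surface area A = 4πR² = 4π(1.48×10¹⁰ m)² = 2.75254×10²¹ m².
Then P = σAT⁴ = 5.670×10⁻⁸×2.75254×10²¹×(14109.1)⁴ = 6.18×10³⁰ W.

P ≈ 6.18×10³⁰ W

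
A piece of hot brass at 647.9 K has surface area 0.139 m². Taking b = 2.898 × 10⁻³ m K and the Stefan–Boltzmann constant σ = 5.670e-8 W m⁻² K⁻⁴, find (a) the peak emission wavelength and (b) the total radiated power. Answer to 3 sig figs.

λ_max ≈ 4.47 μm; P ≈ 1.39×10³ W

(a) λ_max = b/T = 2.898×10⁻³/647.9 = 4.473×10⁻⁶ m = 4.47 μm.
Area A = 0.139 m².
(b) P = σAT⁴ = 5.670×10⁻⁸×0.139×(647.9)⁴ = 1.39×10³ W.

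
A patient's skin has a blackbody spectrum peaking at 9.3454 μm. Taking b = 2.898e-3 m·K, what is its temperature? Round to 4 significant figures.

Wien's law gives T = b/λ_max = (2.898×10⁻³ m·K)/(9.3454×10⁻⁶ m) = 310.1 K.

T ≈ 310.1 K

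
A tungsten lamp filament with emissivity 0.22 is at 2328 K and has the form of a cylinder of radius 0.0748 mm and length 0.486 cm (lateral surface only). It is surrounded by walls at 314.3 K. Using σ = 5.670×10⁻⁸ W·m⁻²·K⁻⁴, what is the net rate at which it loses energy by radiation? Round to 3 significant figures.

Net loss ≈ 0.837 W

Lateral area A = 2πrL = 2π×7.48×10⁻⁵×4.86×10⁻³ = 2.28411×10⁻⁶ m².
Net radiated power P_net = εσA(T⁴ − T₀⁴) = 0.22×5.670×10⁻⁸×2.28411×10⁻⁶×(2328⁴ − 314.3⁴).
T⁴ − T₀⁴ = 2.93719×10¹³ − 9.75838×10⁹ = 2.93621×10¹³ K⁴, so P_net = 0.837 W.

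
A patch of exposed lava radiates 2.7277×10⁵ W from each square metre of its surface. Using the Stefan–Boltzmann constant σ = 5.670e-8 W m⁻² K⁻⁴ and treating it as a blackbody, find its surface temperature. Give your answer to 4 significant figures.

T ≈ 1481 K

I = σT⁴, so T = (I/σ)^(1/4) = (2.7277×10⁵/(5.670×10⁻⁸))^(1/4) = 1481 K.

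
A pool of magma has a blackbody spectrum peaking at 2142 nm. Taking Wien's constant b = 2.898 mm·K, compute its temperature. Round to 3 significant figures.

Wien's law gives T = b/λ_max = (2.898×10⁻³ m·K)/(2.142×10⁻⁶ m) = 1.35×10³ K.

T ≈ 1.35×10³ K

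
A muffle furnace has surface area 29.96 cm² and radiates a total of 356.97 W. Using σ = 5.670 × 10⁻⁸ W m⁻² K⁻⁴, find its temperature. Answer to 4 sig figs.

Area A = 29.96 cm² = 2.996×10⁻³ m².
P = σAT⁴ ⇒ T = (P/(σA))^(1/4) = (356.97/(5.670×10⁻⁸×2.996×10⁻³))^(1/4) = 1204 K.

T ≈ 1204 K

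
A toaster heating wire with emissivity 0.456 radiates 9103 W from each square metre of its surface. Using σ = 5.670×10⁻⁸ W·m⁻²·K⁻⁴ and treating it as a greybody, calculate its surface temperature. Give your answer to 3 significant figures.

I = εσT⁴, so T = (I/εσ)^(1/4) = (9103/(0.456×5.670×10⁻⁸))^(1/4) = 770 K.

T ≈ 770 K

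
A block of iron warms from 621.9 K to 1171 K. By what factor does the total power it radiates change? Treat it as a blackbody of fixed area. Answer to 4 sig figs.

P₂/P₁ ≈ 12.57

P ∝ T⁴, so P₂/P₁ = (T₂/T₁)⁴ = (1171/621.9)⁴ = (1.88294)⁴ = 12.57.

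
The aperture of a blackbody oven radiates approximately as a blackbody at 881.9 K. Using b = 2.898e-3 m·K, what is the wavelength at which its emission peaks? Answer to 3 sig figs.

Wien's displacement law: λ_max = b/T = (2.898×10⁻³ m·K)/(881.9 K) = 3.286×10⁻⁶ m.
That is 3.29 μm, in the infrared range.

λ_max ≈ 3.29 μm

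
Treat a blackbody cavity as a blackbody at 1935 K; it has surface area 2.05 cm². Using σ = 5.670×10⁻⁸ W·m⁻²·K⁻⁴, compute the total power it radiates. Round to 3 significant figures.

P ≈ 163 W

Area A = 2.05 cm² = 2.05×10⁻⁴ m².
P = σAT⁴ = 5.670×10⁻⁸ × 2.05×10⁻⁴ × (1935)⁴ = 163 W.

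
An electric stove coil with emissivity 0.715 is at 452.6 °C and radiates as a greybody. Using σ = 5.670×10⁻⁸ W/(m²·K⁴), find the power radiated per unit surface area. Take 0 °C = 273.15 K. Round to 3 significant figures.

I ≈ 1.12×10⁴ W/m²

T = 452.6 °C + 273.15 = 725.75 K.
Stefan–Boltzmann: I = εσT⁴ = 0.715 × 5.670×10⁻⁸ × (725.75)⁴ = 1.12×10⁴ W/m².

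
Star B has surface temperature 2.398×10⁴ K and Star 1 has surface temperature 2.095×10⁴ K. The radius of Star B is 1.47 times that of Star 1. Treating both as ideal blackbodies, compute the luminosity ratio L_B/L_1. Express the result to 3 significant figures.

L ∝ R²T⁴, so L_B/L_1 = (R_B/R_1)²(T_B/T_1)⁴ = (1.47)² × (2.398×10⁴/2.095×10⁴)⁴ = 2.1609 × 1.71657 = 3.71.

L_B/L_1 ≈ 3.71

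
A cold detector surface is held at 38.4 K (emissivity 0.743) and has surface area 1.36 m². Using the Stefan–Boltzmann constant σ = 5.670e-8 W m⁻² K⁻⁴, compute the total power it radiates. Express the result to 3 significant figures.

Area A = 1.36 m².
P = εσAT⁴ = 0.743 × 5.670×10⁻⁸ × 1.36 × (38.4)⁴ = 0.125 W.

P ≈ 0.125 W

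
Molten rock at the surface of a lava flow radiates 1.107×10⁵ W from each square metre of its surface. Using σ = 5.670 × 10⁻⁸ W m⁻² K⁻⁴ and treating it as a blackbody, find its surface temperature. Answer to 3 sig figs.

I = σT⁴, so T = (I/σ)^(1/4) = (1.107×10⁵/(5.670×10⁻⁸))^(1/4) = 1.18×10³ K.

T ≈ 1.18×10³ K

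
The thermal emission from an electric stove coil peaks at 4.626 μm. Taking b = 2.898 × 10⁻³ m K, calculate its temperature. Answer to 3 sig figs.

T ≈ 626 K

Wien's law gives T = b/λ_max = (2.898×10⁻³ m·K)/(4.626×10⁻⁶ m) = 626 K.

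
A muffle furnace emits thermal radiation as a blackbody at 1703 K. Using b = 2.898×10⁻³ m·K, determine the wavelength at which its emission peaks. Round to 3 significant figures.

λ_max ≈ 1.70×10³ nm

Wien's displacement law: λ_max = b/T = (2.898×10⁻³ m·K)/(1703 K) = 1.702×10⁻⁶ m.
That is 1.70×10³ nm, in the infrared range.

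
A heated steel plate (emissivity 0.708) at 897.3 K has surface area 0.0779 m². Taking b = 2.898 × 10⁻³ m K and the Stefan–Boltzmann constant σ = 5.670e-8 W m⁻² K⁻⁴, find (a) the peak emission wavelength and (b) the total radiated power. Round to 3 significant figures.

(a) λ_max = b/T = 2.898×10⁻³/897.3 = 3.230×10⁻⁶ m = 3.23 μm.
Area A = 0.0779 m².
(b) P = εσAT⁴ = 0.708×5.670×10⁻⁸×0.0779×(897.3)⁴ = 2.03×10³ W.

λ_max ≈ 3.23 μm; P ≈ 2.03×10³ W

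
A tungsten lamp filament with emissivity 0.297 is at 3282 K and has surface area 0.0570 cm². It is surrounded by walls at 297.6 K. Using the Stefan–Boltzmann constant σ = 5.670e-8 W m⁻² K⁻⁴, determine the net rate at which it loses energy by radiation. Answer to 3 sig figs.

Net loss ≈ 11.1 W

Area A = 0.0570 cm² = 5.70×10⁻⁶ m².
Net radiated power P_net = εσA(T⁴ − T₀⁴) = 0.297×5.670×10⁻⁸×5.70×10⁻⁶×(3282⁴ − 297.6⁴).
T⁴ − T₀⁴ = 1.16026×10¹⁴ − 7.84389×10⁹ = 1.16018×10¹⁴ K⁴, so P_net = 11.1 W.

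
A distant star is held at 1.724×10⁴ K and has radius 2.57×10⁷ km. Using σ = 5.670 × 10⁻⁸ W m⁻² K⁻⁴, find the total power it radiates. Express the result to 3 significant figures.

P ≈ 4.16×10³¹ W

Surface area A = 4πR² = 4π(2.57×10¹⁰ m)² = 8.29996×10²¹ m².
P = σAT⁴ = 5.670×10⁻⁸ × 8.29996×10²¹ × (1.724×10⁴)⁴ = 4.16×10³¹ W.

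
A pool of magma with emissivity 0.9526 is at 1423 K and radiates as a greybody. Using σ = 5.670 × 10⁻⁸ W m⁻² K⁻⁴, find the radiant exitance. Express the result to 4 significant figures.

I ≈ 2.215×10⁵ W/m²

Stefan–Boltzmann: I = εσT⁴ = 0.9526 × 5.670×10⁻⁸ × (1423)⁴ = 2.215×10⁵ W/m².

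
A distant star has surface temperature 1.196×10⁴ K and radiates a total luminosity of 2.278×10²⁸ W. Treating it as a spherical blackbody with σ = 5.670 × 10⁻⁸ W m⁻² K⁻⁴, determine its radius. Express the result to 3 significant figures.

L = 4πR²σT⁴ ⇒ R = √(L/(4πσT⁴)).
σT⁴ = 1.16013×10⁹ W/m², so R = √(2.278×10²⁸/(4π×1.16013×10⁹)) = 1.25×10⁹ m.

R ≈ 1.25×10⁹ m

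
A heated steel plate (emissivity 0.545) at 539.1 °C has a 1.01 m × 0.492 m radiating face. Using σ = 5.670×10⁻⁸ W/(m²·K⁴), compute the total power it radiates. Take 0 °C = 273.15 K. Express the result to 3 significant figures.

P ≈ 6.68×10³ W

T = 539.1 °C + 273.15 = 812.25 K.
Area A = 1.01 × 0.492 = 0.49692 m².
P = εσAT⁴ = 0.545 × 5.670×10⁻⁸ × 0.49692 × (812.25)⁴ = 6.68×10³ W.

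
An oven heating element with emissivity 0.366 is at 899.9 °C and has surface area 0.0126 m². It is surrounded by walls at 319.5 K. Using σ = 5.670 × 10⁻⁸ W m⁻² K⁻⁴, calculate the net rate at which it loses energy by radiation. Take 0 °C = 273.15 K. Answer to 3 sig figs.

T = 899.9 °C + 273.15 = 1173.05 K.
Area A = 0.0126 m².
Net radiated power P_net = εσA(T⁴ − T₀⁴) = 0.366×5.670×10⁻⁸×0.0126×(1173.05⁴ − 319.5⁴).
T⁴ − T₀⁴ = 1.89350×10¹² − 1.04204×10¹⁰ = 1.88308×10¹² K⁴, so P_net = 492 W.

Net loss ≈ 492 W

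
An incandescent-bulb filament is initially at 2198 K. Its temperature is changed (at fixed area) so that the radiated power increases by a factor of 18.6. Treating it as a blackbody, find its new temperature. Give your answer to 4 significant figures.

T₂ ≈ 4565 K

P ∝ T⁴, so T₂/T₁ = (P₂/P₁)^(1/4) = (18.6)^(1/4) = 2.07672.
T₂ = 2198 × 2.07672 = 4565 K.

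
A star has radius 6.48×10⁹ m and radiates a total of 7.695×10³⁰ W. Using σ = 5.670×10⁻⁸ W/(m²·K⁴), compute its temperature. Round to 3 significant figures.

Surface area A = 4πR² = 4π(6.48×10⁹ m)² = 5.27667×10²⁰ m².
P = σAT⁴ ⇒ T = (P/(σA))^(1/4) = (7.695×10³⁰/(5.670×10⁻⁸×5.27667×10²⁰))^(1/4) = 2.25×10⁴ K.

T ≈ 2.25×10⁴ K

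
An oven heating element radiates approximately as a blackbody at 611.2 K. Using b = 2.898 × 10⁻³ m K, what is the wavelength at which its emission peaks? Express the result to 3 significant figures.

Wien's displacement law: λ_max = b/T = (2.898×10⁻³ m·K)/(611.2 K) = 4.741×10⁻⁶ m.
That is 4.74 μm, in the infrared range.

λ_max ≈ 4.74 μm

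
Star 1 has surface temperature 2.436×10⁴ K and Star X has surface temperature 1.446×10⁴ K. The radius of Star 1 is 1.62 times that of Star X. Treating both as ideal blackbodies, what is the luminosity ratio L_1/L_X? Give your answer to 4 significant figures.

L ∝ R²T⁴, so L_1/L_X = (R_1/R_X)²(T_1/T_X)⁴ = (1.62)² × (2.436×10⁴/1.446×10⁴)⁴ = 2.6244 × 8.05445 = 21.14.

L_1/L_X ≈ 21.14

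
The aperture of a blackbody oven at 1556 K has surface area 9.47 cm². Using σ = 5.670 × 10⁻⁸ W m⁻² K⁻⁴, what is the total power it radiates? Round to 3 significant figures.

P ≈ 315 W

Area A = 9.47 cm² = 9.47×10⁻⁴ m².
P = σAT⁴ = 5.670×10⁻⁸ × 9.47×10⁻⁴ × (1556)⁴ = 315 W.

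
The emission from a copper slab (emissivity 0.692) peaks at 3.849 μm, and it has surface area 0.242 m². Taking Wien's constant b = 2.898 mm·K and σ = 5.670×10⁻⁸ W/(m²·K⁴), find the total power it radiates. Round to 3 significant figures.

Wien's law: T = b/λ_max = 2.898×10⁻³/3.849×10⁻⁶ = 752.923 K.
Area A = 0.242 m².
Then P = εσAT⁴ = 0.692×5.670×10⁻⁸×0.242×(752.923)⁴ = 3.05×10³ W.

P ≈ 3.05×10³ W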